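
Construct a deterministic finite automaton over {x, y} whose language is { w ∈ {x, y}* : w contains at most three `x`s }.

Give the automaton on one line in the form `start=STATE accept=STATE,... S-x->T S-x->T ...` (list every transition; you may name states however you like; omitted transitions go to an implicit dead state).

start=A accept=A,B,C,D A-x->B A-y->A B-x->C B-y->B C-x->D C-y->C D-x->E D-y->D E-x->E E-y->E

Count `x`s, saturating at 4: states A through D mean 0 through 3 `x`s seen; E means more than 3. Each `x` increments (capped at E); other symbols loop. Accept from {A, B, C, D}.
With 5 states:
       x  y 
>* A   B  A 
 * B   C  B 
 * C   D  C 
 * D   E  D 
   E   E  E 
(> = start, * = accepting)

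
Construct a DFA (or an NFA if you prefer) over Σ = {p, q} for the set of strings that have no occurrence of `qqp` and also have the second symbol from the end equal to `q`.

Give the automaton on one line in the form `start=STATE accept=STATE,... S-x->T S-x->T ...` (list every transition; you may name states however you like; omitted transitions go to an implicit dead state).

Handle the two conditions separately and then intersect. The first has 4 states tracking partial matches of the forbidden pattern `qqp`; the second has 7 states tracking the last 2 symbols read. A product state is a pair (one from each), accepting exactly when both do. After merging equivalent states the machine shrinks.
With 5 states:
       p  q 
>  A   A  B 
   B   C  D 
 * C   A  B 
 * D   E  D 
   E   E  E 
(> = start, * = accepting)

start=A accept=C,D A-p->A A-q->B B-p->C B-q->D C-p->A C-q->B D-p->E D-q->D E-p->E E-q->E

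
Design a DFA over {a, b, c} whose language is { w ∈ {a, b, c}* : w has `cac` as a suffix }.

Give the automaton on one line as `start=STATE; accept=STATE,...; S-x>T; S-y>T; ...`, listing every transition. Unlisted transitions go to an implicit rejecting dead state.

start=S0; accept=S3; S0-a>S0; S0-b>S0; S0-c>S1; S1-a>S2; S1-b>S0; S1-c>S1; S2-a>S0; S2-b>S0; S2-c>S3; S3-a>S2; S3-b>S0; S3-c>S1

Let each state record the length of the longest suffix of the input read so far that is also a prefix of `cac`. S1 means the last symbol is `c`; S2 means the last 2 symbols are `ca`; S3 means the last 3 symbols are `cac`. Accept only at S3, where the string currently ends in `cac`.
4 states suffice.
        a   b   c  
>  S0   S0  S0  S1 
   S1   S2  S0  S1 
   S2   S0  S0  S3 
 * S3   S2  S0  S1 
(> = start, * = accepting)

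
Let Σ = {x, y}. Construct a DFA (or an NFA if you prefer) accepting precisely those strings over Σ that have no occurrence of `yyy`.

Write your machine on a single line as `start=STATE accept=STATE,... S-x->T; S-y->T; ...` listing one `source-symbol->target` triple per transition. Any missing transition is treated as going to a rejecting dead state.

start=S0; accept=S0,S1,S2; S0-x->S0; S0-y->S1; S1-x->S0; S1-y->S2; S2-x->S0; S2-y->S3; S3-x->S3; S3-y->S3

This is the complement of 'contains `yyy`'. Use the same substring-matching states — S0 through S3 holding how much of `yyy` has just been matched — but flip the accepting set: everything except the trap S3 accepts.
With 4 states:
        x   y  
>* S0   S0  S1 
 * S1   S0  S2 
 * S2   S0  S3 
   S3   S3  S3 
(> = start, * = accepting)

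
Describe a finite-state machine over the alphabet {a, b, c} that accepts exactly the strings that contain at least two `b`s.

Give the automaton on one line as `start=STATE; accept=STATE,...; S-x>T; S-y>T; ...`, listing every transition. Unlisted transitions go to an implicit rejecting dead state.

Only the number of `b`s matters, and only up to 3. Make a chain s0 → s1 → s2 → s3 advanced by each `b` (with s3 absorbing); every other symbol self-loops. The accepting set is {s2, s3}.
        a   b   c  
>  s0   s0  s1  s0 
   s1   s1  s2  s1 
 * s2   s2  s3  s2 
 * s3   s3  s3  s3 
(> = start, * = accepting)

start=s0; accept=s2,s3; s0-a>s0; s0-b>s1; s0-c>s0; s1-a>s1; s1-b>s2; s1-c>s1; s2-a>s2; s2-b>s3; s2-c>s2; s3-a>s3; s3-b>s3; s3-c>s3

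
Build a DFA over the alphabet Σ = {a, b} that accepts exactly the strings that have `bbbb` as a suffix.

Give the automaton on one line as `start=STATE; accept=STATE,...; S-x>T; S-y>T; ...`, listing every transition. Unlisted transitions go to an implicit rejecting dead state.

start=q0; accept=q4; q0-a>q0; q0-b>q1; q1-a>q0; q1-b>q2; q2-a>q0; q2-b>q3; q3-a>q0; q3-b>q4; q4-a>q0; q4-b>q4

Remember how much of `bbbb` the current input suffix matches. State q0 means no match yet; q1 means the last symbol is `b`; q2 means the last 2 symbols are `bb`; q3 means the last 3 symbols are `bbb`; q4 means the last 4 symbols are `bbbb`. Only q4 accepts. On a mismatch, fall back to the longest proper suffix that is still a prefix of `bbbb`.
A 5-state machine:
        a   b  
>  q0   q0  q1 
   q1   q0  q2 
   q2   q0  q3 
   q3   q0  q4 
 * q4   q0  q4 
(> = start, * = accepting)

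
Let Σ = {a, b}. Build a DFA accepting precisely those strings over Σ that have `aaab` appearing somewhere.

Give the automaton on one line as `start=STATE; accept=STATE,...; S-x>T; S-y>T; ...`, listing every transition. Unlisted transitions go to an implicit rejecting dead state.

start=s0; accept=s4; s0-a>s1; s0-b>s0; s1-a>s2; s1-b>s0; s2-a>s3; s2-b>s0; s3-a>s3; s3-b>s4; s4-a>s4; s4-b>s4

States s0..s3 record the length of the longest prefix of `aaab` that matches the current input suffix. Reaching s4 means `aaab` has been seen, and we stay there forever. Accept from s4.
A 5-state machine:
        a   b  
>  s0   s1  s0 
   s1   s2  s0 
   s2   s3  s0 
   s3   s3  s4 
 * s4   s4  s4 
(> = start, * = accepting)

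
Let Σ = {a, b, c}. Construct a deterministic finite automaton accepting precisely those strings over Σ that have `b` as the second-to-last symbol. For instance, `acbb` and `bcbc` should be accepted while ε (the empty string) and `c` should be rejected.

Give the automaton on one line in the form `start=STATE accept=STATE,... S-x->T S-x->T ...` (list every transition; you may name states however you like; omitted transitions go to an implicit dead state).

start=S0 accept=S7,S8,S9 S0-a->S1 S0-b->S2 S0-c->S3 S1-a->S4 S1-b->S5 S1-c->S6 S2-a->S7 S2-b->S8 S2-c->S9 S3-a->S10 S3-b->S11 S3-c->S12 S4-a->S4 S4-b->S5 S4-c->S6 S5-a->S7 S5-b->S8 S5-c->S9 S6-a->S10 S6-b->S11 S6-c->S12 S7-a->S4 S7-b->S5 S7-c->S6 S8-a->S7 S8-b->S8 S8-c->S9 S9-a->S10 S9-b->S11 S9-c->S12 S10-a->S4 S10-b->S5 S10-c->S6 S11-a->S7 S11-b->S8 S11-c->S9 S12-a->S10 S12-b->S11 S12-c->S12

Because acceptance depends on a position counted from the end, the machine has to buffer the most recent 2 symbols. Make each state the string of the last up-to-2 symbols read; on input `x` shift the window left and append `x`. Accept when the buffered window has length 2 and begins with `b`.
          a    b    c  
>  S0     S1   S2   S3 
   S1     S4   S5   S6 
   S2     S7   S8   S9 
   S3    S10  S11  S12 
   S4     S4   S5   S6 
   S5     S7   S8   S9 
   S6    S10  S11  S12 
 * S7     S4   S5   S6 
 * S8     S7   S8   S9 
 * S9    S10  S11  S12 
   S10    S4   S5   S6 
   S11    S7   S8   S9 
   S12   S10  S11  S12 
(> = start, * = accepting)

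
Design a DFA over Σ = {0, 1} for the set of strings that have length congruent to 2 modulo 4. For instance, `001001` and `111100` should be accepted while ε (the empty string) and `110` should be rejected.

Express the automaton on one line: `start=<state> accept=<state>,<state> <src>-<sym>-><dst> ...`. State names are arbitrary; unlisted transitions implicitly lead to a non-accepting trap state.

Only the length mod 4 matters, so use a 4-cycle: from any state, every input symbol moves to the next state, wrapping q3 back to q0. Mark q2 accepting.
With 4 states:
        0   1  
>  q0   q1  q1 
   q1   q2  q2 
 * q2   q3  q3 
   q3   q0  q0 
(> = start, * = accepting)

start=q0 accept=q2 q0-0->q1 q0-1->q1 q1-0->q2 q1-1->q2 q2-0->q3 q2-1->q3 q3-0->q0 q3-1->q0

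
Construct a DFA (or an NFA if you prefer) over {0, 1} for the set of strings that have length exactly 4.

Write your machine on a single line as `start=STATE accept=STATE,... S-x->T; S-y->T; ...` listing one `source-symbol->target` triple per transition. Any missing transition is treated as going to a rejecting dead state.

We only need to distinguish lengths 0, 1, …, 4, and '>4'. Chain q0 → q1 → q2 → q3 → q4 → q5 on every symbol, with q5 looping. Accepting states: {q4}.
        0   1  
>  q0   q1  q1 
   q1   q2  q2 
   q2   q3  q3 
   q3   q4  q4 
 * q4   q5  q5 
   q5   q5  q5 
(> = start, * = accepting)

start=q0; accept=q4; q0-0->q1; q0-1->q1; q1-0->q2; q1-1->q2; q2-0->q3; q2-1->q3; q3-0->q4; q3-1->q4; q4-0->q5; q4-1->q5; q5-0->q5; q5-1->q5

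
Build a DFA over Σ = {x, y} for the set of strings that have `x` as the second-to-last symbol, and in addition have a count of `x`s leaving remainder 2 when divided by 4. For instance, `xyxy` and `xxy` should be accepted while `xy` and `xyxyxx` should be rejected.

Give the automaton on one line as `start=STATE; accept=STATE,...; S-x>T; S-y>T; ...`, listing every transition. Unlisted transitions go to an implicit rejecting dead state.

Handle the two conditions separately and then intersect. The first has 7 states tracking the last 2 symbols read; the second has 4 states tracking the count of `x`s modulo 4. A product state is a pair (one from each), accepting exactly when both do.
With 19 states:
          x    y  
>  S0     S1   S2 
   S1     S3   S4 
   S2     S5   S6 
 * S3     S7   S8 
   S4     S9  S10 
   S5     S3   S4 
   S6     S5   S6 
   S7    S11  S12 
 * S8    S13  S14 
   S9     S7   S8 
   S10    S9  S10 
   S11   S15  S16 
   S12   S17  S18 
   S13   S11  S12 
   S14   S13  S14 
   S15    S3   S4 
   S16    S5   S6 
   S17   S15  S16 
   S18   S17  S18 
(> = start, * = accepting)

start=S0; accept=S3,S8; S0-x>S1; S0-y>S2; S1-x>S3; S1-y>S4; S2-x>S5; S2-y>S6; S3-x>S7; S3-y>S8; S4-x>S9; S4-y>S10; S5-x>S3; S5-y>S4; S6-x>S5; S6-y>S6; S7-x>S11; S7-y>S12; S8-x>S13; S8-y>S14; S9-x>S7; S9-y>S8; S10-x>S9; S10-y>S10; S11-x>S15; S11-y>S16; S12-x>S17; S12-y>S18; S13-x>S11; S13-y>S12; S14-x>S13; S14-y>S14; S15-x>S3; S15-y>S4; S16-x>S5; S16-y>S6; S17-x>S15; S17-y>S16; S18-x>S17; S18-y>S18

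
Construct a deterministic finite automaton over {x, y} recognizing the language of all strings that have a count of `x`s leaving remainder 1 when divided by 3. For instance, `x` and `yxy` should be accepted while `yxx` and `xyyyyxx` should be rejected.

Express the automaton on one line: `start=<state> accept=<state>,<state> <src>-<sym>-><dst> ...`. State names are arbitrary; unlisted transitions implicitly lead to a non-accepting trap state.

start=s0 accept=s1 s0-x->s1 s0-y->s0 s1-x->s2 s1-y->s1 s2-x->s0 s2-y->s2

The only thing that matters is how many `x`s have appeared, reduced mod 3. Use one state per residue: s0 for 0, …, s2 for 2. Reading `x` moves to the next residue; anything else stays put. s1 is accepting.
A 3-state machine:
        x   y  
>  s0   s1  s0 
 * s1   s2  s1 
   s2   s0  s2 
(> = start, * = accepting)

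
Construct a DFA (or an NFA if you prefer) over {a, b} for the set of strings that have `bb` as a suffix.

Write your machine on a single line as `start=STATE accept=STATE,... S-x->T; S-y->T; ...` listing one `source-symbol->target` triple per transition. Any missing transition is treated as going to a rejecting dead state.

start=s0; accept=s2; s0-a->s0; s0-b->s1; s1-a->s0; s1-b->s2; s2-a->s0; s2-b->s2

Let each state record the length of the longest suffix of the input read so far that is also a prefix of `bb`. s1 means the last symbol is `b`; s2 means the last 2 symbols are `bb`. Accept only at s2, where the string currently ends in `bb`.
        a   b  
>  s0   s0  s1 
   s1   s0  s2 
 * s2   s0  s2 
(> = start, * = accepting)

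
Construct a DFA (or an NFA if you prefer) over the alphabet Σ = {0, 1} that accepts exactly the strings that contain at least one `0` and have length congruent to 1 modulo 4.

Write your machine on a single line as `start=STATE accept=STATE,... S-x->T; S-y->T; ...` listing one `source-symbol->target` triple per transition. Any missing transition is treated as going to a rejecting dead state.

start=S0; accept=S1; S0-0->S1; S0-1->S2; S1-0->S3; S1-1->S3; S2-0->S3; S2-1->S4; S3-0->S5; S3-1->S5; S4-0->S5; S4-1->S6; S5-0->S7; S5-1->S7; S6-0->S7; S6-1->S0; S7-0->S1; S7-1->S1

Run two small machines in parallel and take their product. One (3 states) tracks the count of `0`s, saturating at 2; the other (4 states) tracks the input length modulo 4. Each combined state is a pair, one component from each; accept when both components accept. After merging equivalent states the machine shrinks.
With 8 states:
        0   1  
>  S0   S1  S2 
 * S1   S3  S3 
   S2   S3  S4 
   S3   S5  S5 
   S4   S5  S6 
   S5   S7  S7 
   S6   S7  S0 
   S7   S1  S1 
(> = start, * = accepting)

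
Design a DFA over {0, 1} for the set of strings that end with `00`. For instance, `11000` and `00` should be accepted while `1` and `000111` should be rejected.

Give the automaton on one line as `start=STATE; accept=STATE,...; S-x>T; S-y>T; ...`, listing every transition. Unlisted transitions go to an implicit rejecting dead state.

start=s0; accept=s2; s0-0>s1; s0-1>s0; s1-0>s2; s1-1>s0; s2-0>s2; s2-1>s0

Remember how much of `00` the current input suffix matches. State s0 means no match yet; s1 means the last symbol is `0`; s2 means the last 2 symbols are `00`. Only s2 accepts. On a mismatch, fall back to the longest proper suffix that is still a prefix of `00`.
With 3 states:
        0   1  
>  s0   s1  s0 
   s1   s2  s0 
 * s2   s2  s0 
(> = start, * = accepting)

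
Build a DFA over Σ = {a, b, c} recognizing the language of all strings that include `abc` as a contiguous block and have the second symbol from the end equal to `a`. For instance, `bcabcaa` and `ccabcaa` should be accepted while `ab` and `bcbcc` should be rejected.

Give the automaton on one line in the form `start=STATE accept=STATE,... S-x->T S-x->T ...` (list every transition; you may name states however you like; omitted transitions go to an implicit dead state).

Handle the two conditions separately and then intersect. The first has 4 states tracking whether and how much of `abc` has been seen; the second has 13 states tracking the last 2 symbols read. A product state is a pair (one from each), accepting exactly when both do.
          a    b    c  
>  S0     S1   S2   S3 
   S1     S4   S5   S6 
   S2     S7   S8   S9 
   S3    S10  S11  S12 
   S4     S4   S5   S6 
   S5     S7   S8  S13 
   S6    S10  S11  S12 
   S7     S4   S5   S6 
   S8     S7   S8   S9 
   S9    S10  S11  S12 
   S10    S4   S5   S6 
   S11    S7   S8   S9 
   S12   S10  S11  S12 
   S13   S14  S15  S16 
   S14   S17  S18  S19 
   S15   S20  S21  S13 
   S16   S14  S15  S16 
 * S17   S17  S18  S19 
 * S18   S20  S21  S13 
 * S19   S14  S15  S16 
   S20   S17  S18  S19 
   S21   S20  S21  S13 
(> = start, * = accepting)

start=S0 accept=S17,S18,S19 S0-a->S1 S0-b->S2 S0-c->S3 S1-a->S4 S1-b->S5 S1-c->S6 S2-a->S7 S2-b->S8 S2-c->S9 S3-a->S10 S3-b->S11 S3-c->S12 S4-a->S4 S4-b->S5 S4-c->S6 S5-a->S7 S5-b->S8 S5-c->S13 S6-a->S10 S6-b->S11 S6-c->S12 S7-a->S4 S7-b->S5 S7-c->S6 S8-a->S7 S8-b->S8 S8-c->S9 S9-a->S10 S9-b->S11 S9-c->S12 S10-a->S4 S10-b->S5 S10-c->S6 S11-a->S7 S11-b->S8 S11-c->S9 S12-a->S10 S12-b->S11 S12-c->S12 S13-a->S14 S13-b->S15 S13-c->S16 S14-a->S17 S14-b->S18 S14-c->S19 S15-a->S20 S15-b->S21 S15-c->S13 S16-a->S14 S16-b->S15 S16-c->S16 S17-a->S17 S17-b->S18 S17-c->S19 S18-a->S20 S18-b->S21 S18-c->S13 S19-a->S14 S19-b->S15 S19-c->S16 S20-a->S17 S20-b->S18 S20-c->S19 S21-a->S20 S21-b->S21 S21-c->S13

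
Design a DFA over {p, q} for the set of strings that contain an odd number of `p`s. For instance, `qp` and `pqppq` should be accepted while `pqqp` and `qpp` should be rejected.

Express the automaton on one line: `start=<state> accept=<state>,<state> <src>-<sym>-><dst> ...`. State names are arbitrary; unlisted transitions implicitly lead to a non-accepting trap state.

Keep the running count of `p`s modulo 2: each `p` advances along the cycle s0 → s1 → s0 while other symbols loop. Accept at s1.
A 2-state machine:
        p   q  
>  s0   s1  s0 
 * s1   s0  s1 
(> = start, * = accepting)

start=s0 accept=s1 s0-p->s1 s0-q->s0 s1-p->s0 s1-q->s1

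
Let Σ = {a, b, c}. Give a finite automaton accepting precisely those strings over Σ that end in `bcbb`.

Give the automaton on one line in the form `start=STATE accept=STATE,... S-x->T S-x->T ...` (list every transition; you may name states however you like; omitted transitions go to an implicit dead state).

start=q0 accept=q4 q0-a->q0 q0-b->q1 q0-c->q0 q1-a->q0 q1-b->q1 q1-c->q2 q2-a->q0 q2-b->q3 q2-c->q0 q3-a->q0 q3-b->q4 q3-c->q2 q4-a->q0 q4-b->q1 q4-c->q2

Let each state record the length of the longest suffix of the input read so far that is also a prefix of `bcbb`. q1 means the last symbol is `b`; q2 means the last 2 symbols are `bc`; q3 means the last 3 symbols are `bcb`; q4 means the last 4 symbols are `bcbb`. Accept only at q4, where the string currently ends in `bcbb`.
5 states suffice.
        a   b   c  
>  q0   q0  q1  q0 
   q1   q0  q1  q2 
   q2   q0  q3  q0 
   q3   q0  q4  q2 
 * q4   q0  q1  q2 
(> = start, * = accepting)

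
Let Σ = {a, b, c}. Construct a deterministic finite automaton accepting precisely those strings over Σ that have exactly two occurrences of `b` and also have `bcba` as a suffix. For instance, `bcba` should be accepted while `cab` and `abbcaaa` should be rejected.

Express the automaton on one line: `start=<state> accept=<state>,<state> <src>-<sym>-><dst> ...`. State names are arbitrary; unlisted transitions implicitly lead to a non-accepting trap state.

start=s0 accept=s12 s0-a->s0 s0-b->s1 s0-c->s0 s1-a->s2 s1-b->s3 s1-c->s4 s2-a->s2 s2-b->s3 s2-c->s2 s3-a->s5 s3-b->s6 s3-c->s7 s4-a->s2 s4-b->s8 s4-c->s2 s5-a->s5 s5-b->s6 s5-c->s5 s6-a->s9 s6-b->s6 s6-c->s10 s7-a->s5 s7-b->s11 s7-c->s5 s8-a->s12 s8-b->s6 s8-c->s7 s9-a->s9 s9-b->s6 s9-c->s9 s10-a->s9 s10-b->s11 s10-c->s9 s11-a->s13 s11-b->s6 s11-c->s10 s12-a->s5 s12-b->s6 s12-c->s5 s13-a->s9 s13-b->s6 s13-c->s9

Run two small machines in parallel and take their product. The first has 4 states tracking the count of `b`s, saturating at 3; the second has 5 states tracking how much of the suffix `bcba` has currently been matched. A product state is a pair (one from each), accepting exactly when both do.
With 14 states:
          a    b    c  
>  s0     s0   s1   s0 
   s1     s2   s3   s4 
   s2     s2   s3   s2 
   s3     s5   s6   s7 
   s4     s2   s8   s2 
   s5     s5   s6   s5 
   s6     s9   s6  s10 
   s7     s5  s11   s5 
   s8    s12   s6   s7 
   s9     s9   s6   s9 
   s10    s9  s11   s9 
   s11   s13   s6  s10 
 * s12    s5   s6   s5 
   s13    s9   s6   s9 
(> = start, * = accepting)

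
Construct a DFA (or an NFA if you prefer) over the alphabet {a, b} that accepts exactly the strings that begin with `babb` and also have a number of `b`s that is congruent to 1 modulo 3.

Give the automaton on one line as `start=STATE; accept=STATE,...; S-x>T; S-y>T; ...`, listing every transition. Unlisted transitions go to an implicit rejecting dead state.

Handle the two conditions separately and then intersect. The first has 6 states tracking whether the input so far still matches the prefix `babb`; the second has 3 states tracking the count of `b`s modulo 3. A product state is a pair (one from each), accepting exactly when both do.
10 states suffice.
        a   b  
>  q0   q1  q2 
   q1   q1  q3 
   q2   q4  q5 
   q3   q3  q5 
   q4   q3  q6 
   q5   q5  q1 
   q6   q5  q7 
   q7   q7  q8 
 * q8   q8  q9 
   q9   q9  q7 
(> = start, * = accepting)

start=q0; accept=q8; q0-a>q1; q0-b>q2; q1-a>q1; q1-b>q3; q2-a>q4; q2-b>q5; q3-a>q3; q3-b>q5; q4-a>q3; q4-b>q6; q5-a>q5; q5-b>q1; q6-a>q5; q6-b>q7; q7-a>q7; q7-b>q8; q8-a>q8; q8-b>q9; q9-a>q9; q9-b>q7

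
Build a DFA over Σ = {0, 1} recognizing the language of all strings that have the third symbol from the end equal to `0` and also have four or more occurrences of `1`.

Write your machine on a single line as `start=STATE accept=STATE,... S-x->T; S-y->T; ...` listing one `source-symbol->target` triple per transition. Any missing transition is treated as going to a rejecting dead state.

start=q0; accept=q8,q12,q13,q15; q0-0->q0; q0-1->q1; q1-0->q1; q1-1->q2; q2-0->q3; q2-1->q4; q3-0->q3; q3-1->q5; q4-0->q6; q4-1->q7; q5-0->q6; q5-1->q8; q6-0->q9; q6-1->q10; q7-0->q11; q7-1->q7; q8-0->q11; q8-1->q7; q9-0->q9; q9-1->q12; q10-0->q13; q10-1->q8; q11-0->q14; q11-1->q10; q12-0->q13; q12-1->q8; q13-0->q14; q13-1->q10; q14-0->q15; q14-1->q12; q15-0->q15; q15-1->q12

Handle the two conditions separately and then intersect. The first has 15 states tracking the last 3 symbols read; the second has 6 states tracking the count of `1`s, saturating at 5. A product state is a pair (one from each), accepting exactly when both do. Equivalent product states are then merged.
With 16 states:
          0    1  
>  q0     q0   q1 
   q1     q1   q2 
   q2     q3   q4 
   q3     q3   q5 
   q4     q6   q7 
   q5     q6   q8 
   q6     q9  q10 
   q7    q11   q7 
 * q8    q11   q7 
   q9     q9  q12 
   q10   q13   q8 
   q11   q14  q10 
 * q12   q13   q8 
 * q13   q14  q10 
   q14   q15  q12 
 * q15   q15  q12 
(> = start, * = accepting)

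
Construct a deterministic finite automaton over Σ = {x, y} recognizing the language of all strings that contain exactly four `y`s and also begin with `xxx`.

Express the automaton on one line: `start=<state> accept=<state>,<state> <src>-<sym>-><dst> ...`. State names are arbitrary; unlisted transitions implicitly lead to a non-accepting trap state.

start=q0 accept=q8 q0-x->q1 q0-y->q2 q1-x->q3 q1-y->q2 q2-x->q2 q2-y->q2 q3-x->q4 q3-y->q2 q4-x->q4 q4-y->q5 q5-x->q5 q5-y->q6 q6-x->q6 q6-y->q7 q7-x->q7 q7-y->q8 q8-x->q8 q8-y->q2

Handle the two conditions separately and then intersect. The first has 6 states tracking the count of `y`s, saturating at 5; the second has 5 states tracking whether the input so far still matches the prefix `xxx`. A product state is a pair (one from each), accepting exactly when both do. After merging equivalent states the machine shrinks.
With 9 states:
        x   y  
>  q0   q1  q2 
   q1   q3  q2 
   q2   q2  q2 
   q3   q4  q2 
   q4   q4  q5 
   q5   q5  q6 
   q6   q6  q7 
   q7   q7  q8 
 * q8   q8  q2 
(> = start, * = accepting)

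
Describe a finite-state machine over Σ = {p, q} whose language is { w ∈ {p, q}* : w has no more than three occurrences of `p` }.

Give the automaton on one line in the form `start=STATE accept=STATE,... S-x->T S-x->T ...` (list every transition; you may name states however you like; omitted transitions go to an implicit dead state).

Only the number of `p`s matters, and only up to 4. Make a chain s0 → s1 → s2 → s3 → s4 advanced by each `p` (with s4 absorbing); every other symbol self-loops. The accepting set is {s0, s1, s2, s3}.
        p   q  
>* s0   s1  s0 
 * s1   s2  s1 
 * s2   s3  s2 
 * s3   s4  s3 
   s4   s4  s4 
(> = start, * = accepting)

start=s0 accept=s0,s1,s2,s3 s0-p->s1 s0-q->s0 s1-p->s2 s1-q->s1 s2-p->s3 s2-q->s2 s3-p->s4 s3-q->s3 s4-p->s4 s4-q->s4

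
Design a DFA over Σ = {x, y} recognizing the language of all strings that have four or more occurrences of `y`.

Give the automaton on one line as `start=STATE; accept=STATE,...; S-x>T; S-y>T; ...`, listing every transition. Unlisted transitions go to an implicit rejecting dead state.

Only the number of `y`s matters, and only up to 5. Make a chain q0 → q1 → q2 → q3 → q4 → q5 advanced by each `y` (with q5 absorbing); every other symbol self-loops. The accepting set is {q4, q5}.
        x   y  
>  q0   q0  q1 
   q1   q1  q2 
   q2   q2  q3 
   q3   q3  q4 
 * q4   q4  q5 
 * q5   q5  q5 
(> = start, * = accepting)

start=q0; accept=q4,q5; q0-x>q0; q0-y>q1; q1-x>q1; q1-y>q2; q2-x>q2; q2-y>q3; q3-x>q3; q3-y>q4; q4-x>q4; q4-y>q5; q5-x>q5; q5-y>q5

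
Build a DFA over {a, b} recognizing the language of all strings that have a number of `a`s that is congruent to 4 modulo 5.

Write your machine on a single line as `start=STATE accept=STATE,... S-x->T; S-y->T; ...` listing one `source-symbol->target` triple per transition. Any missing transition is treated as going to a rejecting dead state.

The only thing that matters is how many `a`s have appeared, reduced mod 5. Use one state per residue: s0 for 0, …, s4 for 4. Reading `a` moves to the next residue; anything else stays put. s4 is accepting.
A 5-state machine:
        a   b  
>  s0   s1  s0 
   s1   s2  s1 
   s2   s3  s2 
   s3   s4  s3 
 * s4   s0  s4 
(> = start, * = accepting)

start=s0; accept=s4; s0-a->s1; s0-b->s0; s1-a->s2; s1-b->s1; s2-a->s3; s2-b->s2; s3-a->s4; s3-b->s3; s4-a->s0; s4-b->s4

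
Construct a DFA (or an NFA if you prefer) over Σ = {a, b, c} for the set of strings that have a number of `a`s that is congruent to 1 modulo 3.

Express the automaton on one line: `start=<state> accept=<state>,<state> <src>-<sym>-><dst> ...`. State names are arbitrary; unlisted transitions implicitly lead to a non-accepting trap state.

start=S0 accept=S1 S0-a->S1 S0-b->S0 S0-c->S0 S1-a->S2 S1-b->S1 S1-c->S1 S2-a->S0 S2-b->S2 S2-c->S2

Keep the running count of `a`s modulo 3: each `a` advances along the cycle S0 → S1 → S2 → S0 while other symbols loop. Accept at S1.
        a   b   c  
>  S0   S1  S0  S0 
 * S1   S2  S1  S1 
   S2   S0  S2  S2 
(> = start, * = accepting)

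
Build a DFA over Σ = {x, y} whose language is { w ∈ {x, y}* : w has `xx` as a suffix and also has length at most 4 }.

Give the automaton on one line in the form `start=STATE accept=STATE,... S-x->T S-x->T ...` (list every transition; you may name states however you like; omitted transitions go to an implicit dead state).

start=s0 accept=s3,s6,s9 s0-x->s1 s0-y->s2 s1-x->s3 s1-y->s4 s2-x->s5 s2-y->s4 s3-x->s6 s3-y->s7 s4-x->s8 s4-y->s7 s5-x->s6 s5-y->s7 s6-x->s9 s6-y->s10 s7-x->s11 s7-y->s10 s8-x->s9 s8-y->s10 s9-x->s12 s9-y->s13 s10-x->s14 s10-y->s13 s11-x->s12 s11-y->s13 s12-x->s12 s12-y->s13 s13-x->s14 s13-y->s13 s14-x->s12 s14-y->s13

Build one automaton per condition and run them in lockstep. One (3 states) tracks how much of the suffix `xx` has currently been matched; the other (6 states) tracks the input length, saturating at 5. Each combined state is a pair, one component from each; accept when both components accept.
A 15-state machine:
          x    y  
>  s0     s1   s2 
   s1     s3   s4 
   s2     s5   s4 
 * s3     s6   s7 
   s4     s8   s7 
   s5     s6   s7 
 * s6     s9  s10 
   s7    s11  s10 
   s8     s9  s10 
 * s9    s12  s13 
   s10   s14  s13 
   s11   s12  s13 
   s12   s12  s13 
   s13   s14  s13 
   s14   s12  s13 
(> = start, * = accepting)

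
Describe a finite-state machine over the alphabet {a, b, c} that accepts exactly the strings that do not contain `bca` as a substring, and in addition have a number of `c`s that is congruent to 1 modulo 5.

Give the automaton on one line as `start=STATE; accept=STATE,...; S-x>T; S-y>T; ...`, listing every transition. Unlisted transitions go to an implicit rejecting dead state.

start=q0; accept=q2,q3,q4; q0-a>q0; q0-b>q1; q0-c>q2; q1-a>q0; q1-b>q1; q1-c>q3; q2-a>q2; q2-b>q4; q2-c>q5; q3-a>q6; q3-b>q4; q3-c>q5; q4-a>q2; q4-b>q4; q4-c>q7; q5-a>q5; q5-b>q8; q5-c>q9; q6-a>q6; q6-b>q6; q6-c>q6; q7-a>q6; q7-b>q8; q7-c>q9; q8-a>q5; q8-b>q8; q8-c>q10; q9-a>q9; q9-b>q11; q9-c>q12; q10-a>q6; q10-b>q11; q10-c>q12; q11-a>q9; q11-b>q11; q11-c>q13; q12-a>q12; q12-b>q14; q12-c>q0; q13-a>q6; q13-b>q14; q13-c>q0; q14-a>q12; q14-b>q14; q14-c>q15; q15-a>q6; q15-b>q1; q15-c>q2

Run two small machines in parallel and take their product. One (4 states) tracks partial matches of the forbidden pattern `bca`; the other (5 states) tracks the count of `c`s modulo 5. Each combined state is a pair, one component from each; accept when both components accept. After merging equivalent states the machine shrinks.
A 16-state machine:
          a    b    c  
>  q0     q0   q1   q2 
   q1     q0   q1   q3 
 * q2     q2   q4   q5 
 * q3     q6   q4   q5 
 * q4     q2   q4   q7 
   q5     q5   q8   q9 
   q6     q6   q6   q6 
   q7     q6   q8   q9 
   q8     q5   q8  q10 
   q9     q9  q11  q12 
   q10    q6  q11  q12 
   q11    q9  q11  q13 
   q12   q12  q14   q0 
   q13    q6  q14   q0 
   q14   q12  q14  q15 
   q15    q6   q1   q2 
(> = start, * = accepting)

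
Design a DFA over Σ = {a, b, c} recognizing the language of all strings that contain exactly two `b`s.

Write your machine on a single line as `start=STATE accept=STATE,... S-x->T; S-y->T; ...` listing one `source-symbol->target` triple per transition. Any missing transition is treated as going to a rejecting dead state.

Only the number of `b`s matters, and only up to 3. Make a chain s0 → s1 → s2 → s3 advanced by each `b` (with s3 absorbing); every other symbol self-loops. The accepting set is {s2}.
        a   b   c  
>  s0   s0  s1  s0 
   s1   s1  s2  s1 
 * s2   s2  s3  s2 
   s3   s3  s3  s3 
(> = start, * = accepting)

start=s0; accept=s2; s0-a->s0; s0-b->s1; s0-c->s0; s1-a->s1; s1-b->s2; s1-c->s1; s2-a->s2; s2-b->s3; s2-c->s2; s3-a->s3; s3-b->s3; s3-c->s3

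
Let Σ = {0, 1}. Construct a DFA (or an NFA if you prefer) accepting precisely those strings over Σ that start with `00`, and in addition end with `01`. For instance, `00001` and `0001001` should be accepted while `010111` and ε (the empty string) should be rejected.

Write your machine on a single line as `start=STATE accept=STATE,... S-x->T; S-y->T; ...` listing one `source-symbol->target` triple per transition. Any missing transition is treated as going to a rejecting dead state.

Run two small machines in parallel and take their product. One (4 states) tracks whether the input so far still matches the prefix `00`; the other (3 states) tracks how much of the suffix `01` has currently been matched. Each combined state is a pair, one component from each; accept when both components accept. After merging equivalent states the machine shrinks.
6 states suffice.
        0   1  
>  q0   q1  q2 
   q1   q3  q2 
   q2   q2  q2 
   q3   q3  q4 
 * q4   q3  q5 
   q5   q3  q5 
(> = start, * = accepting)

start=q0; accept=q4; q0-0->q1; q0-1->q2; q1-0->q3; q1-1->q2; q2-0->q2; q2-1->q2; q3-0->q3; q3-1->q4; q4-0->q3; q4-1->q5; q5-0->q3; q5-1->q5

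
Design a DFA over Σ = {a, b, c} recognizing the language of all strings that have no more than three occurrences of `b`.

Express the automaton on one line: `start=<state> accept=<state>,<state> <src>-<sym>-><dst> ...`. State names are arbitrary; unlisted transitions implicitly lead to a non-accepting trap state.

Only the number of `b`s matters, and only up to 4. Make a chain S0 → S1 → S2 → S3 → S4 advanced by each `b` (with S4 absorbing); every other symbol self-loops. The accepting set is {S0, S1, S2, S3}.
A 5-state machine:
        a   b   c  
>* S0   S0  S1  S0 
 * S1   S1  S2  S1 
 * S2   S2  S3  S2 
 * S3   S3  S4  S3 
   S4   S4  S4  S4 
(> = start, * = accepting)

start=S0 accept=S0,S1,S2,S3 S0-a->S0 S0-b->S1 S0-c->S0 S1-a->S1 S1-b->S2 S1-c->S1 S2-a->S2 S2-b->S3 S2-c->S2 S3-a->S3 S3-b->S4 S3-c->S3 S4-a->S4 S4-b->S4 S4-c->S4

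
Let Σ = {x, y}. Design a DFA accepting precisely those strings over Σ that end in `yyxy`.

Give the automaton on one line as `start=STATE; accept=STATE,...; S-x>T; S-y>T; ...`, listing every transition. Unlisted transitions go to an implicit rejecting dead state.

start=A; accept=E; A-x>A; A-y>B; B-x>A; B-y>C; C-x>D; C-y>C; D-x>A; D-y>E; E-x>A; E-y>C

Remember how much of `yyxy` the current input suffix matches. State A means no match yet; B means the last symbol is `y`; C means the last 2 symbols are `yy`; D means the last 3 symbols are `yyx`; E means the last 4 symbols are `yyxy`. Only E accepts. On a mismatch, fall back to the longest proper suffix that is still a prefix of `yyxy`.
5 states suffice.
       x  y 
>  A   A  B 
   B   A  C 
   C   D  C 
   D   A  E 
 * E   A  C 
(> = start, * = accepting)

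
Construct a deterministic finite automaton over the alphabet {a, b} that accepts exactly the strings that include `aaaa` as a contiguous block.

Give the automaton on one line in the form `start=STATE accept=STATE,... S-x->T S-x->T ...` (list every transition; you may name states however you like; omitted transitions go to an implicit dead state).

Track how much of `aaaa` has been matched so far: state q0 is no progress, q4 is the absorbing accept state reached once `aaaa` has occurred. Intermediate states record partial matches; on a mismatch, fall back to the longest reusable overlap.
With 5 states:
        a   b  
>  q0   q1  q0 
   q1   q2  q0 
   q2   q3  q0 
   q3   q4  q0 
 * q4   q4  q4 
(> = start, * = accepting)

start=q0 accept=q4 q0-a->q1 q0-b->q0 q1-a->q2 q1-b->q0 q2-a->q3 q2-b->q0 q3-a->q4 q3-b->q0 q4-a->q4 q4-b->q4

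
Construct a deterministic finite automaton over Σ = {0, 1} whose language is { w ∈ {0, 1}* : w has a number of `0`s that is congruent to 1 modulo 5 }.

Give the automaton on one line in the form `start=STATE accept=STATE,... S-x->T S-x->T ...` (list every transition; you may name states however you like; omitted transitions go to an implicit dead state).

Keep the running count of `0`s modulo 5: each `0` advances along the cycle S0 → S1 → S2 → S3 → S4 → S0 while other symbols loop. Accept at S1.
A 5-state machine:
        0   1  
>  S0   S1  S0 
 * S1   S2  S1 
   S2   S3  S2 
   S3   S4  S3 
   S4   S0  S4 
(> = start, * = accepting)

start=S0 accept=S1 S0-0->S1 S0-1->S0 S1-0->S2 S1-1->S1 S2-0->S3 S2-1->S2 S3-0->S4 S3-1->S3 S4-0->S0 S4-1->S4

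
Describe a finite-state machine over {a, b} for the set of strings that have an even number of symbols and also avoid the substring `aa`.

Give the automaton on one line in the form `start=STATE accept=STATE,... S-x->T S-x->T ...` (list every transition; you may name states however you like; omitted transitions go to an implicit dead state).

Run two small machines in parallel and take their product. The first has 2 states tracking the input length modulo 2; the second has 3 states tracking partial matches of the forbidden pattern `aa`. A product state is a pair (one from each), accepting exactly when both do. After merging equivalent states the machine shrinks.
With 5 states:
        a   b  
>* q0   q1  q2 
   q1   q3  q0 
   q2   q4  q0 
   q3   q3  q3 
 * q4   q3  q2 
(> = start, * = accepting)

start=q0 accept=q0,q4 q0-a->q1 q0-b->q2 q1-a->q3 q1-b->q0 q2-a->q4 q2-b->q0 q3-a->q3 q3-b->q3 q4-a->q3 q4-b->q2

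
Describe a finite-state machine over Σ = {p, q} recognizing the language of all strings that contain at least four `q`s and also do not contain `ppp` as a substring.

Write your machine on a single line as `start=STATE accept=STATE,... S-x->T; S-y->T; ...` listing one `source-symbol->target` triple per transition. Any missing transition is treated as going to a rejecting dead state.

Run two small machines in parallel and take their product. The first has 6 states tracking the count of `q`s, saturating at 5; the second has 4 states tracking partial matches of the forbidden pattern `ppp`. A product state is a pair (one from each), accepting exactly when both do. After merging equivalent states the machine shrinks.
With 16 states:
          p    q  
>  s0     s1   s2 
   s1     s3   s2 
   s2     s4   s5 
   s3     s6   s2 
   s4     s7   s5 
   s5     s8   s9 
   s6     s6   s6 
   s7     s6   s5 
   s8    s10   s9 
   s9    s11  s12 
   s10    s6   s9 
   s11   s13  s12 
 * s12   s14  s12 
   s13    s6  s12 
 * s14   s15  s12 
 * s15    s6  s12 
(> = start, * = accepting)

start=s0; accept=s12,s14,s15; s0-p->s1; s0-q->s2; s1-p->s3; s1-q->s2; s2-p->s4; s2-q->s5; s3-p->s6; s3-q->s2; s4-p->s7; s4-q->s5; s5-p->s8; s5-q->s9; s6-p->s6; s6-q->s6; s7-p->s6; s7-q->s5; s8-p->s10; s8-q->s9; s9-p->s11; s9-q->s12; s10-p->s6; s10-q->s9; s11-p->s13; s11-q->s12; s12-p->s14; s12-q->s12; s13-p->s6; s13-q->s12; s14-p->s15; s14-q->s12; s15-p->s6; s15-q->s12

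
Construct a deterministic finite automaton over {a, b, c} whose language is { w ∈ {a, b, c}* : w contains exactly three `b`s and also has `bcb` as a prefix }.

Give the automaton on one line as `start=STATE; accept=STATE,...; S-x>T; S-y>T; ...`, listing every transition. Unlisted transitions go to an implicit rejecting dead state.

start=S0; accept=S9; S0-a>S1; S0-b>S2; S0-c>S1; S1-a>S1; S1-b>S3; S1-c>S1; S2-a>S3; S2-b>S4; S2-c>S5; S3-a>S3; S3-b>S4; S3-c>S3; S4-a>S4; S4-b>S6; S4-c>S4; S5-a>S3; S5-b>S7; S5-c>S3; S6-a>S6; S6-b>S8; S6-c>S6; S7-a>S7; S7-b>S9; S7-c>S7; S8-a>S8; S8-b>S8; S8-c>S8; S9-a>S9; S9-b>S10; S9-c>S9; S10-a>S10; S10-b>S10; S10-c>S10

Build one automaton per condition and run them in lockstep. One (5 states) tracks the count of `b`s, saturating at 4; the other (5 states) tracks whether the input so far still matches the prefix `bcb`. Each combined state is a pair, one component from each; accept when both components accept.
With 11 states:
          a    b    c  
>  S0     S1   S2   S1 
   S1     S1   S3   S1 
   S2     S3   S4   S5 
   S3     S3   S4   S3 
   S4     S4   S6   S4 
   S5     S3   S7   S3 
   S6     S6   S8   S6 
   S7     S7   S9   S7 
   S8     S8   S8   S8 
 * S9     S9  S10   S9 
   S10   S10  S10  S10 
(> = start, * = accepting)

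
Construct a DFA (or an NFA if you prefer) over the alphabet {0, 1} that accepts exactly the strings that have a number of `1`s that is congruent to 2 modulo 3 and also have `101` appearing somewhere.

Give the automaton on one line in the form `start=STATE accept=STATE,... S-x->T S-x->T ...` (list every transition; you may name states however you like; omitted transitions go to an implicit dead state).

start=A accept=F A-0->A A-1->B B-0->C B-1->D C-0->E C-1->F D-0->G D-1->H E-0->E E-1->D F-0->F F-1->I G-0->J G-1->I H-0->K H-1->B I-0->I I-1->L J-0->J J-1->H K-0->A K-1->L L-0->L L-1->F

Run two small machines in parallel and take their product. One (3 states) tracks the count of `1`s modulo 3; the other (4 states) tracks whether and how much of `101` has been seen. Each combined state is a pair, one component from each; accept when both components accept.
       0  1 
>  A   A  B 
   B   C  D 
   C   E  F 
   D   G  H 
   E   E  D 
 * F   F  I 
   G   J  I 
   H   K  B 
   I   I  L 
   J   J  H 
   K   A  L 
   L   L  F 
(> = start, * = accepting)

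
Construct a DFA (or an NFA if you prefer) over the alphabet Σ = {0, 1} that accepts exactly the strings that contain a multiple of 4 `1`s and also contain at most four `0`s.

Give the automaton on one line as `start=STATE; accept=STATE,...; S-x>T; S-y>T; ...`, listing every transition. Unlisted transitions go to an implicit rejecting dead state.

Handle the two conditions separately and then intersect. The first has 4 states tracking the count of `1`s modulo 4; the second has 6 states tracking the count of `0`s, saturating at 5. A product state is a pair (one from each), accepting exactly when both do. Equivalent product states are then merged.
21 states suffice.
          0    1  
>* q0     q1   q2 
 * q1     q3   q4 
   q2     q4   q5 
 * q3     q6   q7 
   q4     q7   q8 
   q5     q8   q9 
 * q6    q10  q11 
   q7    q11  q12 
   q8    q12  q13 
   q9    q13   q0 
 * q10   q14  q15 
   q11   q15  q16 
   q12   q16  q17 
   q13   q17   q1 
   q14   q14  q14 
   q15   q14  q18 
   q16   q18  q19 
   q17   q19   q3 
   q18   q14  q20 
   q19   q20   q6 
   q20   q14  q10 
(> = start, * = accepting)

start=q0; accept=q0,q1,q3,q6,q10; q0-0>q1; q0-1>q2; q1-0>q3; q1-1>q4; q2-0>q4; q2-1>q5; q3-0>q6; q3-1>q7; q4-0>q7; q4-1>q8; q5-0>q8; q5-1>q9; q6-0>q10; q6-1>q11; q7-0>q11; q7-1>q12; q8-0>q12; q8-1>q13; q9-0>q13; q9-1>q0; q10-0>q14; q10-1>q15; q11-0>q15; q11-1>q16; q12-0>q16; q12-1>q17; q13-0>q17; q13-1>q1; q14-0>q14; q14-1>q14; q15-0>q14; q15-1>q18; q16-0>q18; q16-1>q19; q17-0>q19; q17-1>q3; q18-0>q14; q18-1>q20; q19-0>q20; q19-1>q6; q20-0>q14; q20-1>q10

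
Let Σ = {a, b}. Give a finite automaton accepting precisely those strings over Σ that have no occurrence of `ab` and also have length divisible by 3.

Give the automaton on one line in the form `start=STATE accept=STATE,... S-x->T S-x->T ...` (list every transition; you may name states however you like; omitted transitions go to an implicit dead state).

start=S0 accept=S0,S6 S0-a->S1 S0-b->S2 S1-a->S3 S1-b->S4 S2-a->S3 S2-b->S5 S3-a->S6 S3-b->S7 S4-a->S7 S4-b->S7 S5-a->S6 S5-b->S0 S6-a->S1 S6-b->S8 S7-a->S8 S7-b->S8 S8-a->S4 S8-b->S4

Build one automaton per condition and run them in lockstep. One (3 states) tracks partial matches of the forbidden pattern `ab`; the other (3 states) tracks the input length modulo 3. Each combined state is a pair, one component from each; accept when both components accept.
9 states suffice.
        a   b  
>* S0   S1  S2 
   S1   S3  S4 
   S2   S3  S5 
   S3   S6  S7 
   S4   S7  S7 
   S5   S6  S0 
 * S6   S1  S8 
   S7   S8  S8 
   S8   S4  S4 
(> = start, * = accepting)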